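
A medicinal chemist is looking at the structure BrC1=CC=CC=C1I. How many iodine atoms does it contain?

Scan the SMILES for I atoms (remember two-letter symbols like Cl and Br are single atoms).
Iodine count: 1.

1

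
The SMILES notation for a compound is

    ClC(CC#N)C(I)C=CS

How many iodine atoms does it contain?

Scan the SMILES for I atoms (remember two-letter symbols like Cl and Br are single atoms).
Iodine count: 1.

1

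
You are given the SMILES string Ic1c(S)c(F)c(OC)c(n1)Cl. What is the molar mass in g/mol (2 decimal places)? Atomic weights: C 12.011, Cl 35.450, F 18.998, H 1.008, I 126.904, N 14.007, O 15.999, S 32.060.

First, the molecular formula is C6H4ClFINOS (counting implicit H from valence).
  C: 6 × 12.011 = 72.066
  Cl: 1 × 35.450 = 35.450
  F: 1 × 18.998 = 18.998
  H: 4 × 1.008 = 4.032
  I: 1 × 126.904 = 126.904
  N: 1 × 14.007 = 14.007
  O: 1 × 15.999 = 15.999
  S: 1 × 32.060 = 32.060
Sum: 6×12.011 + 1×35.450 + 1×18.998 + 4×1.008 + 1×126.904 + 1×14.007 + 1×15.999 + 1×32.060 = 319.516 → 319.52 g/mol.

319.52 g/mol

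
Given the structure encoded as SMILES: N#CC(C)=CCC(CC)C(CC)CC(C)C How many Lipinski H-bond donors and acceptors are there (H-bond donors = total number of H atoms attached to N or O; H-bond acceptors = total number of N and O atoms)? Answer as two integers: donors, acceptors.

Donors: find every N or O and count the H atoms it carries.
  atom 1 (N): bond orders sum to 3 → 0 H
Lipinski HBD = 0.
Acceptors: N atoms = 1, O atoms = 0 → HBA = 1.

0, 1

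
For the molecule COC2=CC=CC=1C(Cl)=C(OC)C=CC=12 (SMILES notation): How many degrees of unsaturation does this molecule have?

7

Molecular formula: C12H11ClO2.
DoU = (2C + 2 + N − H − X) / 2, where X is the halogen count and O/S are ignored.
    = (2·12 + 2 + 0 − 11 − 1) / 2 = 14 / 2 = 7.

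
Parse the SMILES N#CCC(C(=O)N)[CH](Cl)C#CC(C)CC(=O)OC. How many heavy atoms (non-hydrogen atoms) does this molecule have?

Every atom symbol written in the SMILES (organic subset) is one heavy atom; implicit H are not written.
Heavy atoms by element → C:12, Cl:1, N:2, O:3.
Total: 18.

18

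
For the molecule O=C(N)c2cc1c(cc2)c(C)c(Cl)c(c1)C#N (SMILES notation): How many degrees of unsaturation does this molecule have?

10

Molecular formula: C13H9ClN2O.
DoU = (2C + 2 + N − H − X) / 2, where X is the halogen count and O/S are ignored.
    = (2·13 + 2 + 2 − 9 − 1) / 2 = 20 / 2 = 10.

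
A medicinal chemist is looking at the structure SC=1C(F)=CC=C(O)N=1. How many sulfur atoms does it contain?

Scan the SMILES for S atoms (remember two-letter symbols like Cl and Br are single atoms).
Sulfur count: 1.

1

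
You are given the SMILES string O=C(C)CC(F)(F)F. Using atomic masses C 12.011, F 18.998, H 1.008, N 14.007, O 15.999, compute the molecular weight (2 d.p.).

126.08 g/mol

First, the molecular formula is C4H5F3O (counting implicit H from valence).
  C: 4 × 12.011 = 48.044
  F: 3 × 18.998 = 56.994
  H: 5 × 1.008 = 5.040
  O: 1 × 15.999 = 15.999
Sum: 4×12.011 + 3×18.998 + 5×1.008 + 1×15.999 = 126.077 → 126.08 g/mol.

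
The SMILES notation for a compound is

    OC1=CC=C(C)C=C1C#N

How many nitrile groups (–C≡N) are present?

1

The nitrile motif appears at heavy-atom position 9 in the SMILES.
Other groups present: 1 hydroxyl.
Nitrile count: 1.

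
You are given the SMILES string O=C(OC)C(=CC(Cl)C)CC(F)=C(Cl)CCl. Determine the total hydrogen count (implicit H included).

Walk through each heavy atom and fill implicit hydrogens from standard valence (C 4, N 3, O 2, S 2, halogen 1):
  atom 1: O, bond orders sum to 2 (valence 2) → 0 H
  atom 2: C, bond orders sum to 4 (valence 4) → 0 H
  atom 3: O, bond orders sum to 2 (valence 2) → 0 H
  atom 4: C, bond orders sum to 1 (valence 4) → 3 H
  atom 5: C, bond orders sum to 4 (valence 4) → 0 H
  atom 6: C, bond orders sum to 3 (valence 4) → 1 H
  atom 7: C, bond orders sum to 3 (valence 4) → 1 H
  atom 8: Cl (halogen, monovalent) → 0 H
  atom 9: C, bond orders sum to 1 (valence 4) → 3 H
  atom 10: C, bond orders sum to 2 (valence 4) → 2 H
  atom 11: C, bond orders sum to 4 (valence 4) → 0 H
  atom 12: F (halogen, monovalent) → 0 H
  atom 13: C, bond orders sum to 4 (valence 4) → 0 H
  atom 14: Cl (halogen, monovalent) → 0 H
  atom 15: C, bond orders sum to 2 (valence 4) → 2 H
  atom 16: Cl (halogen, monovalent) → 0 H
Total hydrogens: 12.

12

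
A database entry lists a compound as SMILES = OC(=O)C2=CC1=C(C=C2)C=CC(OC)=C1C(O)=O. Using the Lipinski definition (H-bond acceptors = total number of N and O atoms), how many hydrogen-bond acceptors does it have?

N atoms: 0; O atoms: 5.
Lipinski HBA = 0 + 5 = 5.

5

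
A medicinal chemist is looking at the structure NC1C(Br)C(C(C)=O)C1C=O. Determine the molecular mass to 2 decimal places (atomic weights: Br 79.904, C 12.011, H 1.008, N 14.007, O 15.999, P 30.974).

220.07 g/mol

First, the molecular formula is C7H10BrNO2 (counting implicit H from valence).
  Br: 1 × 79.904 = 79.904
  C: 7 × 12.011 = 84.077
  H: 10 × 1.008 = 10.080
  N: 1 × 14.007 = 14.007
  O: 2 × 15.999 = 31.998
Sum: 1×79.904 + 7×12.011 + 10×1.008 + 1×14.007 + 2×15.999 = 220.066 → 220.07 g/mol.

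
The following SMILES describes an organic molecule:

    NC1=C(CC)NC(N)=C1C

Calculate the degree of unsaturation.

3

Degree of unsaturation = (number of rings) + (number of π bonds).
Ring closures in the SMILES: 1.
π bonds: 2 double bonds (each 1 DoU) → 2 DoU from unsaturation.
Total DoU = 1 + 2 = 3.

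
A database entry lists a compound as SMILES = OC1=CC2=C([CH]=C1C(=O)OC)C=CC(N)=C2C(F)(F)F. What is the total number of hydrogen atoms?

Walk through each heavy atom and fill implicit hydrogens from standard valence (C 4, N 3, O 2, S 2, halogen 1):
  atom 1: O, bond orders sum to 1 (valence 2) → 1 H
  atom 2: C, bond orders sum to 4 (valence 4) → 0 H
  atom 3: C, bond orders sum to 3 (valence 4) → 1 H
  atom 4: C, bond orders sum to 4 (valence 4) → 0 H
  atom 5: C, bond orders sum to 4 (valence 4) → 0 H
  atom 6: C with explicit H count 1
  atom 7: C, bond orders sum to 4 (valence 4) → 0 H
  atom 8: C, bond orders sum to 4 (valence 4) → 0 H
  atom 9: O, bond orders sum to 2 (valence 2) → 0 H
  atom 10: O, bond orders sum to 2 (valence 2) → 0 H
  atom 11: C, bond orders sum to 1 (valence 4) → 3 H
  atom 12: C, bond orders sum to 3 (valence 4) → 1 H
  atom 13: C, bond orders sum to 3 (valence 4) → 1 H
  atom 14: C, bond orders sum to 4 (valence 4) → 0 H
  atom 15: N, bond orders sum to 1 (valence 3) → 2 H
  atom 16: C, bond orders sum to 4 (valence 4) → 0 H
  atom 17: C, bond orders sum to 4 (valence 4) → 0 H
  atom 18: F (halogen, monovalent) → 0 H
  atom 19: F (halogen, monovalent) → 0 H
  atom 20: F (halogen, monovalent) → 0 H
Total hydrogens: 10.

10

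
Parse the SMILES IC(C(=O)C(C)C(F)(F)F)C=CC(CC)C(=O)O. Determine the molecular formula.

Walk through each heavy atom and fill implicit hydrogens from standard valence (C 4, N 3, O 2, S 2, halogen 1):
  atom 1: I (halogen, monovalent) → 0 H
  atom 2: C, bond orders sum to 3 (valence 4) → 1 H
  atom 3: C, bond orders sum to 4 (valence 4) → 0 H
  atom 4: O, bond orders sum to 2 (valence 2) → 0 H
  atom 5: C, bond orders sum to 3 (valence 4) → 1 H
  atom 6: C, bond orders sum to 1 (valence 4) → 3 H
  atom 7: C, bond orders sum to 4 (valence 4) → 0 H
  atom 8: F (halogen, monovalent) → 0 H
  atom 9: F (halogen, monovalent) → 0 H
  atom 10: F (halogen, monovalent) → 0 H
  atom 11: C, bond orders sum to 3 (valence 4) → 1 H
  atom 12: C, bond orders sum to 3 (valence 4) → 1 H
  atom 13: C, bond orders sum to 3 (valence 4) → 1 H
  atom 14: C, bond orders sum to 2 (valence 4) → 2 H
  atom 15: C, bond orders sum to 1 (valence 4) → 3 H
  atom 16: C, bond orders sum to 4 (valence 4) → 0 H
  atom 17: O, bond orders sum to 2 (valence 2) → 0 H
  atom 18: O, bond orders sum to 1 (valence 2) → 1 H
Totals → C:11, H:14, F:3, I:1, O:3.
In Hill order: C11H14F3IO3.

C11H14F3IO3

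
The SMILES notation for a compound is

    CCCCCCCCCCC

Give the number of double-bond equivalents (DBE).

0

Degree of unsaturation = (number of rings) + (number of π bonds).
Ring closures in the SMILES: 0.
π bonds: none → 0 DoU from unsaturation.
Total DoU = 0 + 0 = 0.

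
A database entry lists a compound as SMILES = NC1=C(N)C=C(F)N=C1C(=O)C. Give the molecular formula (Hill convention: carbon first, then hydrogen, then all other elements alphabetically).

C7H8FN3O

Walk through each heavy atom and fill implicit hydrogens from standard valence (C 4, N 3, O 2, S 2, halogen 1):
  atom 1: N, bond orders sum to 1 (valence 3) → 2 H
  atom 2: C, bond orders sum to 4 (valence 4) → 0 H
  atom 3: C, bond orders sum to 4 (valence 4) → 0 H
  atom 4: N, bond orders sum to 1 (valence 3) → 2 H
  atom 5: C, bond orders sum to 3 (valence 4) → 1 H
  atom 6: C, bond orders sum to 4 (valence 4) → 0 H
  atom 7: F (halogen, monovalent) → 0 H
  atom 8: N, bond orders sum to 3 (valence 3) → 0 H
  atom 9: C, bond orders sum to 4 (valence 4) → 0 H
  atom 10: C, bond orders sum to 4 (valence 4) → 0 H
  atom 11: O, bond orders sum to 2 (valence 2) → 0 H
  atom 12: C, bond orders sum to 1 (valence 4) → 3 H
Totals → C:7, H:8, F:1, N:3, O:1.
In Hill order: C7H8FN3O.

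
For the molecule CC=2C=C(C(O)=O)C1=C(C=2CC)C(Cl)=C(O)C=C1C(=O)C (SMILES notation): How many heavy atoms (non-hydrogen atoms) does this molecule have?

Every atom symbol written in the SMILES (organic subset) is one heavy atom; implicit H are not written.
Heavy atoms by element → C:16, Cl:1, O:4.
Total: 21.

21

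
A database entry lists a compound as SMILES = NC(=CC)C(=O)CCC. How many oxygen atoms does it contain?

Scan the SMILES for O atoms (remember two-letter symbols like Cl and Br are single atoms).
Oxygen count: 1.

1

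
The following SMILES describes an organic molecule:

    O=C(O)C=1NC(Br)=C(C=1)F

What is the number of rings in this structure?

In SMILES, each pair of matching ring-closure digits denotes one ring-closing bond; the number of such bonds equals the number of independent rings.
Ring-closure bonds here: 1.

1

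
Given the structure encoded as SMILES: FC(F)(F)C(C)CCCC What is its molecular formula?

Walk through each heavy atom and fill implicit hydrogens from standard valence (C 4, N 3, O 2, S 2, halogen 1):
  atom 1: F (halogen, monovalent) → 0 H
  atom 2: C, bond orders sum to 4 (valence 4) → 0 H
  atom 3: F (halogen, monovalent) → 0 H
  atom 4: F (halogen, monovalent) → 0 H
  atom 5: C, bond orders sum to 3 (valence 4) → 1 H
  atom 6: C, bond orders sum to 1 (valence 4) → 3 H
  atom 7: C, bond orders sum to 2 (valence 4) → 2 H
  atom 8: C, bond orders sum to 2 (valence 4) → 2 H
  atom 9: C, bond orders sum to 2 (valence 4) → 2 H
  atom 10: C, bond orders sum to 1 (valence 4) → 3 H
Totals → C:7, H:13, F:3.

C7H13F3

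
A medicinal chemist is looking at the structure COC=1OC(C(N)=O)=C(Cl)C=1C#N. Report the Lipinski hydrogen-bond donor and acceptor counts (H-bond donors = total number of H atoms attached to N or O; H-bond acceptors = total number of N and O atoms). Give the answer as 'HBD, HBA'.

2, 5

Donors: find every N or O and count the H atoms it carries.
  atom 2 (O): bond orders sum to 2 → 0 H
  atom 4 (O): bond orders sum to 2 → 0 H
  atom 7 (N): bond orders sum to 1 → 2 H
  atom 8 (O): bond orders sum to 2 → 0 H
  atom 13 (N): bond orders sum to 3 → 0 H
Lipinski HBD = 2.
Acceptors: N atoms = 2, O atoms = 3 → HBA = 5.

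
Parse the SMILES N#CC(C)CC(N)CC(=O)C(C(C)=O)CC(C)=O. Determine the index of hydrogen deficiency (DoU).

Molecular formula: C13H20N2O3.
DoU = (2C + 2 + N − H − X) / 2, where X is the halogen count and O/S are ignored.
    = (2·13 + 2 + 2 − 20 − 0) / 2 = 10 / 2 = 5.

5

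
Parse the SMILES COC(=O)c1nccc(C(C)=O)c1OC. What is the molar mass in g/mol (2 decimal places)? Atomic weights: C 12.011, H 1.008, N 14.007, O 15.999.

209.20 g/mol

First, the molecular formula is C10H11NO4 (counting implicit H from valence).
  C: 10 × 12.011 = 120.110
  H: 11 × 1.008 = 11.088
  N: 1 × 14.007 = 14.007
  O: 4 × 15.999 = 63.996
Sum: 10×12.011 + 11×1.008 + 1×14.007 + 4×15.999 = 209.201 → 209.20 g/mol.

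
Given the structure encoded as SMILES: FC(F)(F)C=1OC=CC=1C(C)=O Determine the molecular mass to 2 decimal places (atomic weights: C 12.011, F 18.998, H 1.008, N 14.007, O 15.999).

First, the molecular formula is C7H5F3O2 (counting implicit H from valence).
  C: 7 × 12.011 = 84.077
  F: 3 × 18.998 = 56.994
  H: 5 × 1.008 = 5.040
  O: 2 × 15.999 = 31.998
Sum: 7×12.011 + 3×18.998 + 5×1.008 + 2×15.999 = 178.109 → 178.11 g/mol.

178.11 g/mol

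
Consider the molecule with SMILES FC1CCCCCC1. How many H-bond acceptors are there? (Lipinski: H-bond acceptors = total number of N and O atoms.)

N atoms: 0; O atoms: 0.
Lipinski HBA = 0 + 0 = 0.

0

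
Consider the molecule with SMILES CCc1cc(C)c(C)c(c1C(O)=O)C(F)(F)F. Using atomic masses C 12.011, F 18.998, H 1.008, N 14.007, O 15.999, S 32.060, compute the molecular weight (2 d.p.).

First, the molecular formula is C12H13F3O2 (counting implicit H from valence).
  C: 12 × 12.011 = 144.132
  F: 3 × 18.998 = 56.994
  H: 13 × 1.008 = 13.104
  O: 2 × 15.999 = 31.998
Sum: 12×12.011 + 3×18.998 + 13×1.008 + 2×15.999 = 246.228 → 246.23 g/mol.

246.23 g/mol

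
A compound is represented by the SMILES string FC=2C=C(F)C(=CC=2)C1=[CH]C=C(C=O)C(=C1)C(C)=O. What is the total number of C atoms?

15

Count every carbon token in the SMILES (each C, including those in ring-closure positions and inside branches).
Carbon count: 15.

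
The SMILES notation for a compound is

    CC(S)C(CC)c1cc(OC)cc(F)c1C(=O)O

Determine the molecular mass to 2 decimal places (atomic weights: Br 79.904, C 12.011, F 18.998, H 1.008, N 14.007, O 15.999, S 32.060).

First, the molecular formula is C13H17FO3S (counting implicit H from valence).
  C: 13 × 12.011 = 156.143
  F: 1 × 18.998 = 18.998
  H: 17 × 1.008 = 17.136
  O: 3 × 15.999 = 47.997
  S: 1 × 32.060 = 32.060
Sum: 13×12.011 + 1×18.998 + 17×1.008 + 3×15.999 + 1×32.060 = 272.334 → 272.33 g/mol.

272.33 g/mol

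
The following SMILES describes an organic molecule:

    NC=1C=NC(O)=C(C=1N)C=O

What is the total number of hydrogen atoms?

7

Walk through each heavy atom and fill implicit hydrogens from standard valence (C 4, N 3, O 2, S 2, halogen 1):
  atom 1: N, bond orders sum to 1 (valence 3) → 2 H
  atom 2: C, bond orders sum to 4 (valence 4) → 0 H
  atom 3: C, bond orders sum to 3 (valence 4) → 1 H
  atom 4: N, bond orders sum to 3 (valence 3) → 0 H
  atom 5: C, bond orders sum to 4 (valence 4) → 0 H
  atom 6: O, bond orders sum to 1 (valence 2) → 1 H
  atom 7: C, bond orders sum to 4 (valence 4) → 0 H
  atom 8: C, bond orders sum to 4 (valence 4) → 0 H
  atom 9: N, bond orders sum to 1 (valence 3) → 2 H
  atom 10: C, bond orders sum to 3 (valence 4) → 1 H
  atom 11: O, bond orders sum to 2 (valence 2) → 0 H
Total hydrogens: 7.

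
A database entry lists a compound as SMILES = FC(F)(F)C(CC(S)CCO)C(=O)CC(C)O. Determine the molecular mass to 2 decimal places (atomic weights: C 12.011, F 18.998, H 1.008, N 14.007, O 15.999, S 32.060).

274.30 g/mol

First, the molecular formula is C10H17F3O3S (counting implicit H from valence).
  C: 10 × 12.011 = 120.110
  F: 3 × 18.998 = 56.994
  H: 17 × 1.008 = 17.136
  O: 3 × 15.999 = 47.997
  S: 1 × 32.060 = 32.060
Sum: 10×12.011 + 3×18.998 + 17×1.008 + 3×15.999 + 1×32.060 = 274.297 → 274.30 g/mol.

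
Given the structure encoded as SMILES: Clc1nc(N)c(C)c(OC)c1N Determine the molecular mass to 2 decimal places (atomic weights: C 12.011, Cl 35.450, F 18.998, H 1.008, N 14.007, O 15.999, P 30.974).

187.63 g/mol

First, the molecular formula is C7H10ClN3O (counting implicit H from valence).
  C: 7 × 12.011 = 84.077
  Cl: 1 × 35.450 = 35.450
  H: 10 × 1.008 = 10.080
  N: 3 × 14.007 = 42.021
  O: 1 × 15.999 = 15.999
Sum: 7×12.011 + 1×35.450 + 10×1.008 + 3×14.007 + 1×15.999 = 187.627 → 187.63 g/mol.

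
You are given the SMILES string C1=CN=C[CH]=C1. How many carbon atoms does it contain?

5

Count every carbon token in the SMILES (each C, including those in ring-closure positions and inside branches).
Carbon count: 5.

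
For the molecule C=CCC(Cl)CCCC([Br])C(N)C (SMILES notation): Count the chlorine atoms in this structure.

Scan the SMILES for Cl atoms (remember two-letter symbols like Cl and Br are single atoms).
Chlorine count: 1.

1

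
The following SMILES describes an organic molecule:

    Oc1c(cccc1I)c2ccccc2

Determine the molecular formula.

C12H9IO

Walk through each heavy atom and fill implicit hydrogens from standard valence (C 4, N 3, O 2, S 2, halogen 1); for lowercase aromatic atoms, an aromatic c carries 1 H when it has two neighbours and 0 H with three, and aromatic n carries 0 H:
  atom 1: O, bond orders sum to 1 (valence 2) → 1 H
  atom 2: aromatic c, 3 neighbours → 0 H
  atom 3: aromatic c, 3 neighbours → 0 H
  atom 4: aromatic c, 2 neighbours → 1 H
  atom 5: aromatic c, 2 neighbours → 1 H
  atom 6: aromatic c, 2 neighbours → 1 H
  atom 7: aromatic c, 3 neighbours → 0 H
  atom 8: I (halogen, monovalent) → 0 H
  atom 9: aromatic c, 3 neighbours → 0 H
  atom 10: aromatic c, 2 neighbours → 1 H
  atom 11: aromatic c, 2 neighbours → 1 H
  atom 12: aromatic c, 2 neighbours → 1 H
  atom 13: aromatic c, 2 neighbours → 1 H
  atom 14: aromatic c, 2 neighbours → 1 H
Totals → C:12, H:9, I:1, O:1.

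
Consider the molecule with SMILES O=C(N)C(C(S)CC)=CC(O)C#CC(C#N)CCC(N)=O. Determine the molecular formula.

C14H19N3O3S

Walk through each heavy atom and fill implicit hydrogens from standard valence (C 4, N 3, O 2, S 2, halogen 1):
  atom 1: O, bond orders sum to 2 (valence 2) → 0 H
  atom 2: C, bond orders sum to 4 (valence 4) → 0 H
  atom 3: N, bond orders sum to 1 (valence 3) → 2 H
  atom 4: C, bond orders sum to 4 (valence 4) → 0 H
  atom 5: C, bond orders sum to 3 (valence 4) → 1 H
  atom 6: S, bond orders sum to 1 (valence 2) → 1 H
  atom 7: C, bond orders sum to 2 (valence 4) → 2 H
  atom 8: C, bond orders sum to 1 (valence 4) → 3 H
  atom 9: C, bond orders sum to 3 (valence 4) → 1 H
  atom 10: C, bond orders sum to 3 (valence 4) → 1 H
  atom 11: O, bond orders sum to 1 (valence 2) → 1 H
  atom 12: C, bond orders sum to 4 (valence 4) → 0 H
  atom 13: C, bond orders sum to 4 (valence 4) → 0 H
  atom 14: C, bond orders sum to 3 (valence 4) → 1 H
  atom 15: C, bond orders sum to 4 (valence 4) → 0 H
  atom 16: N, bond orders sum to 3 (valence 3) → 0 H
  atom 17: C, bond orders sum to 2 (valence 4) → 2 H
  atom 18: C, bond orders sum to 2 (valence 4) → 2 H
  atom 19: C, bond orders sum to 4 (valence 4) → 0 H
  atom 20: N, bond orders sum to 1 (valence 3) → 2 H
  atom 21: O, bond orders sum to 2 (valence 2) → 0 H
Totals → C:14, H:19, N:3, O:3, S:1.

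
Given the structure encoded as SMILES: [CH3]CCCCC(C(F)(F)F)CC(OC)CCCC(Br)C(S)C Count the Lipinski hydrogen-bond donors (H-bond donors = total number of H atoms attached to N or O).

0

Donors: find every N or O and count the H atoms it carries.
  atom 13 (O): bond orders sum to 2 → 0 H
Lipinski HBD = 0.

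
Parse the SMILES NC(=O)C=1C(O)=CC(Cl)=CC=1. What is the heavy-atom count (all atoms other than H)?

Every atom symbol written in the SMILES (organic subset) is one heavy atom; implicit H are not written.
Heavy atoms by element → C:7, Cl:1, N:1, O:2.
Total: 11.

11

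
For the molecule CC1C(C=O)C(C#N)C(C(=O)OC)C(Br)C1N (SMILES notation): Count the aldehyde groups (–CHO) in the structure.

1

The aldehyde motif appears at heavy-atom position 4 in the SMILES.
Other groups present: 1 ester, 1 nitrile, 1 primary amine.
Aldehyde count: 1.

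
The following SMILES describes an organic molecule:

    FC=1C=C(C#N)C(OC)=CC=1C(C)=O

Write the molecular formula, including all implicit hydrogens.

Walk through each heavy atom and fill implicit hydrogens from standard valence (C 4, N 3, O 2, S 2, halogen 1):
  atom 1: F (halogen, monovalent) → 0 H
  atom 2: C, bond orders sum to 4 (valence 4) → 0 H
  atom 3: C, bond orders sum to 3 (valence 4) → 1 H
  atom 4: C, bond orders sum to 4 (valence 4) → 0 H
  atom 5: C, bond orders sum to 4 (valence 4) → 0 H
  atom 6: N, bond orders sum to 3 (valence 3) → 0 H
  atom 7: C, bond orders sum to 4 (valence 4) → 0 H
  atom 8: O, bond orders sum to 2 (valence 2) → 0 H
  atom 9: C, bond orders sum to 1 (valence 4) → 3 H
  atom 10: C, bond orders sum to 3 (valence 4) → 1 H
  atom 11: C, bond orders sum to 4 (valence 4) → 0 H
  atom 12: C, bond orders sum to 4 (valence 4) → 0 H
  atom 13: C, bond orders sum to 1 (valence 4) → 3 H
  atom 14: O, bond orders sum to 2 (valence 2) → 0 H
Totals → C:10, H:8, F:1, N:1, O:2.

C10H8FNO2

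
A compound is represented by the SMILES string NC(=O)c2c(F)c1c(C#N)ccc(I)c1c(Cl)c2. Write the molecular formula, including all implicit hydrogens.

Walk through each heavy atom and fill implicit hydrogens from standard valence (C 4, N 3, O 2, S 2, halogen 1); for lowercase aromatic atoms, an aromatic c carries 1 H when it has two neighbours and 0 H with three, and aromatic n carries 0 H:
  atom 1: N, bond orders sum to 1 (valence 3) → 2 H
  atom 2: C, bond orders sum to 4 (valence 4) → 0 H
  atom 3: O, bond orders sum to 2 (valence 2) → 0 H
  atom 4: aromatic c, 3 neighbours → 0 H
  atom 5: aromatic c, 3 neighbours → 0 H
  atom 6: F (halogen, monovalent) → 0 H
  atom 7: aromatic c, 3 neighbours → 0 H
  atom 8: aromatic c, 3 neighbours → 0 H
  atom 9: C, bond orders sum to 4 (valence 4) → 0 H
  atom 10: N, bond orders sum to 3 (valence 3) → 0 H
  atom 11: aromatic c, 2 neighbours → 1 H
  atom 12: aromatic c, 2 neighbours → 1 H
  atom 13: aromatic c, 3 neighbours → 0 H
  atom 14: I (halogen, monovalent) → 0 H
  atom 15: aromatic c, 3 neighbours → 0 H
  atom 16: aromatic c, 3 neighbours → 0 H
  atom 17: Cl (halogen, monovalent) → 0 H
  atom 18: aromatic c, 2 neighbours → 1 H
Totals → C:12, H:5, Cl:1, F:1, I:1, N:2, O:1.

C12H5ClFIN2O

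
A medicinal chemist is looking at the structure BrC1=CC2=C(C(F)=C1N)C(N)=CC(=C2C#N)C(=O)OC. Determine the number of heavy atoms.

20

Every atom symbol written in the SMILES (organic subset) is one heavy atom; implicit H are not written.
Heavy atoms by element → Br:1, C:13, F:1, N:3, O:2.
Total: 20.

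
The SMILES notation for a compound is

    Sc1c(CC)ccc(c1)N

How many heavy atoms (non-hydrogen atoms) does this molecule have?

Every atom symbol written in the SMILES (organic subset) is one heavy atom; implicit H are not written.
Heavy atoms by element → C:8, N:1, S:1.
Total: 10.

10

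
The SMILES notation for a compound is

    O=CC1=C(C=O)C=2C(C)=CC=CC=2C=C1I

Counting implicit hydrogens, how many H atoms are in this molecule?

9

Walk through each heavy atom and fill implicit hydrogens from standard valence (C 4, N 3, O 2, S 2, halogen 1):
  atom 1: O, bond orders sum to 2 (valence 2) → 0 H
  atom 2: C, bond orders sum to 3 (valence 4) → 1 H
  atom 3: C, bond orders sum to 4 (valence 4) → 0 H
  atom 4: C, bond orders sum to 4 (valence 4) → 0 H
  atom 5: C, bond orders sum to 3 (valence 4) → 1 H
  atom 6: O, bond orders sum to 2 (valence 2) → 0 H
  atom 7: C, bond orders sum to 4 (valence 4) → 0 H
  atom 8: C, bond orders sum to 4 (valence 4) → 0 H
  atom 9: C, bond orders sum to 1 (valence 4) → 3 H
  atom 10: C, bond orders sum to 3 (valence 4) → 1 H
  atom 11: C, bond orders sum to 3 (valence 4) → 1 H
  atom 12: C, bond orders sum to 3 (valence 4) → 1 H
  atom 13: C, bond orders sum to 4 (valence 4) → 0 H
  atom 14: C, bond orders sum to 3 (valence 4) → 1 H
  atom 15: C, bond orders sum to 4 (valence 4) → 0 H
  atom 16: I (halogen, monovalent) → 0 H
Total hydrogens: 9.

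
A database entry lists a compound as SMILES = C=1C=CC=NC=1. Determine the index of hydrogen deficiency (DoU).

Degree of unsaturation = (number of rings) + (number of π bonds).
Ring closures in the SMILES: 1.
π bonds: 3 double bonds (each 1 DoU) → 3 DoU from unsaturation.
Total DoU = 1 + 3 = 4.

4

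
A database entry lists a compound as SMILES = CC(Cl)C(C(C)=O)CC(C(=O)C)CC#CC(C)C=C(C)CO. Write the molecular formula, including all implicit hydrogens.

C18H27ClO3

Walk through each heavy atom and fill implicit hydrogens from standard valence (C 4, N 3, O 2, S 2, halogen 1):
  atom 1: C, bond orders sum to 1 (valence 4) → 3 H
  atom 2: C, bond orders sum to 3 (valence 4) → 1 H
  atom 3: Cl (halogen, monovalent) → 0 H
  atom 4: C, bond orders sum to 3 (valence 4) → 1 H
  atom 5: C, bond orders sum to 4 (valence 4) → 0 H
  atom 6: C, bond orders sum to 1 (valence 4) → 3 H
  atom 7: O, bond orders sum to 2 (valence 2) → 0 H
  atom 8: C, bond orders sum to 2 (valence 4) → 2 H
  atom 9: C, bond orders sum to 3 (valence 4) → 1 H
  atom 10: C, bond orders sum to 4 (valence 4) → 0 H
  atom 11: O, bond orders sum to 2 (valence 2) → 0 H
  atom 12: C, bond orders sum to 1 (valence 4) → 3 H
  atom 13: C, bond orders sum to 2 (valence 4) → 2 H
  atom 14: C, bond orders sum to 4 (valence 4) → 0 H
  atom 15: C, bond orders sum to 4 (valence 4) → 0 H
  atom 16: C, bond orders sum to 3 (valence 4) → 1 H
  atom 17: C, bond orders sum to 1 (valence 4) → 3 H
  atom 18: C, bond orders sum to 3 (valence 4) → 1 H
  atom 19: C, bond orders sum to 4 (valence 4) → 0 H
  atom 20: C, bond orders sum to 1 (valence 4) → 3 H
  atom 21: C, bond orders sum to 2 (valence 4) → 2 H
  atom 22: O, bond orders sum to 1 (valence 2) → 1 H
Totals → C:18, H:27, Cl:1, O:3.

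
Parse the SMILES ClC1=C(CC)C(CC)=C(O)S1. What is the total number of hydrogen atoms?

11

Walk through each heavy atom and fill implicit hydrogens from standard valence (C 4, N 3, O 2, S 2, halogen 1):
  atom 1: Cl (halogen, monovalent) → 0 H
  atom 2: C, bond orders sum to 4 (valence 4) → 0 H
  atom 3: C, bond orders sum to 4 (valence 4) → 0 H
  atom 4: C, bond orders sum to 2 (valence 4) → 2 H
  atom 5: C, bond orders sum to 1 (valence 4) → 3 H
  atom 6: C, bond orders sum to 4 (valence 4) → 0 H
  atom 7: C, bond orders sum to 2 (valence 4) → 2 H
  atom 8: C, bond orders sum to 1 (valence 4) → 3 H
  atom 9: C, bond orders sum to 4 (valence 4) → 0 H
  atom 10: O, bond orders sum to 1 (valence 2) → 1 H
  atom 11: S, bond orders sum to 2 (valence 2) → 0 H
Total hydrogens: 11.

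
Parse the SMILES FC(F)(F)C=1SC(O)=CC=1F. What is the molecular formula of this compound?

Walk through each heavy atom and fill implicit hydrogens from standard valence (C 4, N 3, O 2, S 2, halogen 1):
  atom 1: F (halogen, monovalent) → 0 H
  atom 2: C, bond orders sum to 4 (valence 4) → 0 H
  atom 3: F (halogen, monovalent) → 0 H
  atom 4: F (halogen, monovalent) → 0 H
  atom 5: C, bond orders sum to 4 (valence 4) → 0 H
  atom 6: S, bond orders sum to 2 (valence 2) → 0 H
  atom 7: C, bond orders sum to 4 (valence 4) → 0 H
  atom 8: O, bond orders sum to 1 (valence 2) → 1 H
  atom 9: C, bond orders sum to 3 (valence 4) → 1 H
  atom 10: C, bond orders sum to 4 (valence 4) → 0 H
  atom 11: F (halogen, monovalent) → 0 H
Totals → C:5, H:2, F:4, O:1, S:1.

C5H2F4OS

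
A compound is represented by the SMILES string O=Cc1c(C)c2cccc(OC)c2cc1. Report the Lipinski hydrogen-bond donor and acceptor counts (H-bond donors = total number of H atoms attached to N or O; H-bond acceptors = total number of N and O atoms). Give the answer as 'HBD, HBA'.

Donors: find every N or O and count the H atoms it carries.
  atom 1 (O): bond orders sum to 2 → 0 H
  atom 11 (O): bond orders sum to 2 → 0 H
Lipinski HBD = 0.
Acceptors: N atoms = 0, O atoms = 2 → HBA = 2.

0, 2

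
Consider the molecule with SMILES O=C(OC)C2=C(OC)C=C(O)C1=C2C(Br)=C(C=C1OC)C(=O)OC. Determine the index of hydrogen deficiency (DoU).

Molecular formula: C16H15BrO7.
DoU = (2C + 2 + N − H − X) / 2, where X is the halogen count and O/S are ignored.
    = (2·16 + 2 + 0 − 15 − 1) / 2 = 18 / 2 = 9.

9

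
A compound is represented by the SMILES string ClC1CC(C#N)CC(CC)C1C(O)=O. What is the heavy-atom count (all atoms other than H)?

14

Every atom symbol written in the SMILES (organic subset) is one heavy atom; implicit H are not written.
Heavy atoms by element → C:10, Cl:1, N:1, O:2.
Total: 14.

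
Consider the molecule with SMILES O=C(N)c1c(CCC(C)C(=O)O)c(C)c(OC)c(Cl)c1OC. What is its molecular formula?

C15H20ClNO5

Walk through each heavy atom and fill implicit hydrogens from standard valence (C 4, N 3, O 2, S 2, halogen 1); for lowercase aromatic atoms, an aromatic c carries 1 H when it has two neighbours and 0 H with three, and aromatic n carries 0 H:
  atom 1: O, bond orders sum to 2 (valence 2) → 0 H
  atom 2: C, bond orders sum to 4 (valence 4) → 0 H
  atom 3: N, bond orders sum to 1 (valence 3) → 2 H
  atom 4: aromatic c, 3 neighbours → 0 H
  atom 5: aromatic c, 3 neighbours → 0 H
  atom 6: C, bond orders sum to 2 (valence 4) → 2 H
  atom 7: C, bond orders sum to 2 (valence 4) → 2 H
  atom 8: C, bond orders sum to 3 (valence 4) → 1 H
  atom 9: C, bond orders sum to 1 (valence 4) → 3 H
  atom 10: C, bond orders sum to 4 (valence 4) → 0 H
  atom 11: O, bond orders sum to 2 (valence 2) → 0 H
  atom 12: O, bond orders sum to 1 (valence 2) → 1 H
  atom 13: aromatic c, 3 neighbours → 0 H
  atom 14: C, bond orders sum to 1 (valence 4) → 3 H
  atom 15: aromatic c, 3 neighbours → 0 H
  atom 16: O, bond orders sum to 2 (valence 2) → 0 H
  atom 17: C, bond orders sum to 1 (valence 4) → 3 H
  atom 18: aromatic c, 3 neighbours → 0 H
  atom 19: Cl (halogen, monovalent) → 0 H
  atom 20: aromatic c, 3 neighbours → 0 H
  atom 21: O, bond orders sum to 2 (valence 2) → 0 H
  atom 22: C, bond orders sum to 1 (valence 4) → 3 H
Totals → C:15, H:20, Cl:1, N:1, O:5.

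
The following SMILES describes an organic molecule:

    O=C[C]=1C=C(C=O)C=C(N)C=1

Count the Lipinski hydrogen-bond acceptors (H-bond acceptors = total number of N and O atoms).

3

N atoms: 1; O atoms: 2.
Lipinski HBA = 1 + 2 = 3.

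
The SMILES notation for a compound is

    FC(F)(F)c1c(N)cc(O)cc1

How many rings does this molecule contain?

In SMILES, each pair of matching ring-closure digits denotes one ring-closing bond; the number of such bonds equals the number of independent rings.
Ring-closure bonds here: 1.

1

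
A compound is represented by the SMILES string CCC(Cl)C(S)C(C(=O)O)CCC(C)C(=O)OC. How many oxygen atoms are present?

4

Scan the SMILES for O atoms (remember two-letter symbols like Cl and Br are single atoms).
Oxygen count: 4.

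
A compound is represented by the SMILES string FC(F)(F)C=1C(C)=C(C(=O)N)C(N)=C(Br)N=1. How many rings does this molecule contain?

1

In SMILES, each pair of matching ring-closure digits denotes one ring-closing bond; the number of such bonds equals the number of independent rings.
Ring-closure bonds here: 1.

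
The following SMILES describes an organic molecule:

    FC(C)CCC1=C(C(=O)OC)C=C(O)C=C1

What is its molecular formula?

C12H15FO3

Walk through each heavy atom and fill implicit hydrogens from standard valence (C 4, N 3, O 2, S 2, halogen 1):
  atom 1: F (halogen, monovalent) → 0 H
  atom 2: C, bond orders sum to 3 (valence 4) → 1 H
  atom 3: C, bond orders sum to 1 (valence 4) → 3 H
  atom 4: C, bond orders sum to 2 (valence 4) → 2 H
  atom 5: C, bond orders sum to 2 (valence 4) → 2 H
  atom 6: C, bond orders sum to 4 (valence 4) → 0 H
  atom 7: C, bond orders sum to 4 (valence 4) → 0 H
  atom 8: C, bond orders sum to 4 (valence 4) → 0 H
  atom 9: O, bond orders sum to 2 (valence 2) → 0 H
  atom 10: O, bond orders sum to 2 (valence 2) → 0 H
  atom 11: C, bond orders sum to 1 (valence 4) → 3 H
  atom 12: C, bond orders sum to 3 (valence 4) → 1 H
  atom 13: C, bond orders sum to 4 (valence 4) → 0 H
  atom 14: O, bond orders sum to 1 (valence 2) → 1 H
  atom 15: C, bond orders sum to 3 (valence 4) → 1 H
  atom 16: C, bond orders sum to 3 (valence 4) → 1 H
Totals → C:12, H:15, F:1, O:3.
In Hill order: C12H15FO3.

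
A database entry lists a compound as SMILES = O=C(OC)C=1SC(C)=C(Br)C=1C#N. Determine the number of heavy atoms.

Every atom symbol written in the SMILES (organic subset) is one heavy atom; implicit H are not written.
Heavy atoms by element → Br:1, C:8, N:1, O:2, S:1.
Total: 13.

13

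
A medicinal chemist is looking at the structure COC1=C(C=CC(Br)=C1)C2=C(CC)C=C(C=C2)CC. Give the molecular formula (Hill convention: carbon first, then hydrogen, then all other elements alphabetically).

Walk through each heavy atom and fill implicit hydrogens from standard valence (C 4, N 3, O 2, S 2, halogen 1):
  atom 1: C, bond orders sum to 1 (valence 4) → 3 H
  atom 2: O, bond orders sum to 2 (valence 2) → 0 H
  atom 3: C, bond orders sum to 4 (valence 4) → 0 H
  atom 4: C, bond orders sum to 4 (valence 4) → 0 H
  atom 5: C, bond orders sum to 3 (valence 4) → 1 H
  atom 6: C, bond orders sum to 3 (valence 4) → 1 H
  atom 7: C, bond orders sum to 4 (valence 4) → 0 H
  atom 8: Br (halogen, monovalent) → 0 H
  atom 9: C, bond orders sum to 3 (valence 4) → 1 H
  atom 10: C, bond orders sum to 4 (valence 4) → 0 H
  atom 11: C, bond orders sum to 4 (valence 4) → 0 H
  atom 12: C, bond orders sum to 2 (valence 4) → 2 H
  atom 13: C, bond orders sum to 1 (valence 4) → 3 H
  atom 14: C, bond orders sum to 3 (valence 4) → 1 H
  atom 15: C, bond orders sum to 4 (valence 4) → 0 H
  atom 16: C, bond orders sum to 3 (valence 4) → 1 H
  atom 17: C, bond orders sum to 3 (valence 4) → 1 H
  atom 18: C, bond orders sum to 2 (valence 4) → 2 H
  atom 19: C, bond orders sum to 1 (valence 4) → 3 H
Totals → C:17, H:19, Br:1, O:1.
In Hill order: C17H19BrO.

C17H19BrO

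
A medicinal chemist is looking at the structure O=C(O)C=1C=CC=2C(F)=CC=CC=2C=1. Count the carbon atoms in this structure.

11

Count every carbon token in the SMILES (each C, including those in ring-closure positions and inside branches).
Carbon count: 11.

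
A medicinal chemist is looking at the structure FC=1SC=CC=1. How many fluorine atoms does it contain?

Scan the SMILES for F atoms (remember two-letter symbols like Cl and Br are single atoms).
Fluorine count: 1.

1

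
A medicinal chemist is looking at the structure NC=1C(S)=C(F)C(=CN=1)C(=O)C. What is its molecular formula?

Walk through each heavy atom and fill implicit hydrogens from standard valence (C 4, N 3, O 2, S 2, halogen 1):
  atom 1: N, bond orders sum to 1 (valence 3) → 2 H
  atom 2: C, bond orders sum to 4 (valence 4) → 0 H
  atom 3: C, bond orders sum to 4 (valence 4) → 0 H
  atom 4: S, bond orders sum to 1 (valence 2) → 1 H
  atom 5: C, bond orders sum to 4 (valence 4) → 0 H
  atom 6: F (halogen, monovalent) → 0 H
  atom 7: C, bond orders sum to 4 (valence 4) → 0 H
  atom 8: C, bond orders sum to 3 (valence 4) → 1 H
  atom 9: N, bond orders sum to 3 (valence 3) → 0 H
  atom 10: C, bond orders sum to 4 (valence 4) → 0 H
  atom 11: O, bond orders sum to 2 (valence 2) → 0 H
  atom 12: C, bond orders sum to 1 (valence 4) → 3 H
Totals → C:7, H:7, F:1, N:2, O:1, S:1.
In Hill order: C7H7FN2OS.

C7H7FN2OS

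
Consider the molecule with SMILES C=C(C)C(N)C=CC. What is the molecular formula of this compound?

C7H13N

Walk through each heavy atom and fill implicit hydrogens from standard valence (C 4, N 3, O 2, S 2, halogen 1):
  atom 1: C, bond orders sum to 2 (valence 4) → 2 H
  atom 2: C, bond orders sum to 4 (valence 4) → 0 H
  atom 3: C, bond orders sum to 1 (valence 4) → 3 H
  atom 4: C, bond orders sum to 3 (valence 4) → 1 H
  atom 5: N, bond orders sum to 1 (valence 3) → 2 H
  atom 6: C, bond orders sum to 3 (valence 4) → 1 H
  atom 7: C, bond orders sum to 3 (valence 4) → 1 H
  atom 8: C, bond orders sum to 1 (valence 4) → 3 H
Totals → C:7, H:13, N:1.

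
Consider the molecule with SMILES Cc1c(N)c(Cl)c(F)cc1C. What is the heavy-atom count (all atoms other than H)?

Every atom symbol written in the SMILES (organic subset) is one heavy atom; implicit H are not written.
Heavy atoms by element → C:8, Cl:1, F:1, N:1.
Total: 11.

11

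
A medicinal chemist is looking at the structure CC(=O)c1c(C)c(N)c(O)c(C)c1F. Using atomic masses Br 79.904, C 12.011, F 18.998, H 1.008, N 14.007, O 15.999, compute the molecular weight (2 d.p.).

First, the molecular formula is C10H12FNO2 (counting implicit H from valence).
  C: 10 × 12.011 = 120.110
  F: 1 × 18.998 = 18.998
  H: 12 × 1.008 = 12.096
  N: 1 × 14.007 = 14.007
  O: 2 × 15.999 = 31.998
Sum: 10×12.011 + 1×18.998 + 12×1.008 + 1×14.007 + 2×15.999 = 197.209 → 197.21 g/mol.

197.21 g/mol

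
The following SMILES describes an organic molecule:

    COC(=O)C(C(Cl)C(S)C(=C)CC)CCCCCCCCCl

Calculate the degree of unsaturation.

Molecular formula: C17H30Cl2O2S.
DoU = (2C + 2 + N − H − X) / 2, where X is the halogen count and O/S are ignored.
    = (2·17 + 2 + 0 − 30 − 2) / 2 = 4 / 2 = 2.

2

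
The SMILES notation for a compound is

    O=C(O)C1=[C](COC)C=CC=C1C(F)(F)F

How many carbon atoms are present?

Count every carbon token in the SMILES (each C, including those in ring-closure positions and inside branches).
Carbon count: 10.

10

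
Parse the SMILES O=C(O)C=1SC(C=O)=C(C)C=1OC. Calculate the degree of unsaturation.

5

Degree of unsaturation = (number of rings) + (number of π bonds).
Ring closures in the SMILES: 1.
π bonds: 4 double bonds (each 1 DoU) → 4 DoU from unsaturation.
Total DoU = 1 + 4 = 5.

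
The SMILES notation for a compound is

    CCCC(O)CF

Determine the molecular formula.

Walk through each heavy atom and fill implicit hydrogens from standard valence (C 4, N 3, O 2, S 2, halogen 1):
  atom 1: C, bond orders sum to 1 (valence 4) → 3 H
  atom 2: C, bond orders sum to 2 (valence 4) → 2 H
  atom 3: C, bond orders sum to 2 (valence 4) → 2 H
  atom 4: C, bond orders sum to 3 (valence 4) → 1 H
  atom 5: O, bond orders sum to 1 (valence 2) → 1 H
  atom 6: C, bond orders sum to 2 (valence 4) → 2 H
  atom 7: F (halogen, monovalent) → 0 H
Totals → C:5, H:11, F:1, O:1.
In Hill order: C5H11FO.

C5H11FO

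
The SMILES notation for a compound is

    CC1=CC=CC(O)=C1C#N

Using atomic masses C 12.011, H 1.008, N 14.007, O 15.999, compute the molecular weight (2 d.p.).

First, the molecular formula is C8H7NO (counting implicit H from valence).
  C: 8 × 12.011 = 96.088
  H: 7 × 1.008 = 7.056
  N: 1 × 14.007 = 14.007
  O: 1 × 15.999 = 15.999
Sum: 8×12.011 + 7×1.008 + 1×14.007 + 1×15.999 = 133.150 → 133.15 g/mol.

133.15 g/mol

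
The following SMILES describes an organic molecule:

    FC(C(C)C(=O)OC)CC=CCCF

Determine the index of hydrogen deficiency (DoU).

2

Degree of unsaturation = (number of rings) + (number of π bonds).
Ring closures in the SMILES: 0.
π bonds: 2 double bonds (each 1 DoU) → 2 DoU from unsaturation.
Total DoU = 0 + 2 = 2.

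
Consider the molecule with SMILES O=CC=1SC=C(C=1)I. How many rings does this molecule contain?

In SMILES, each pair of matching ring-closure digits denotes one ring-closing bond; the number of such bonds equals the number of independent rings.
Ring-closure bonds here: 1.

1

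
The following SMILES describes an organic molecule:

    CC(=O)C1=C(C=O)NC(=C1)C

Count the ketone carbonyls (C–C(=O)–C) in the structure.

1

The ketone motif appears at heavy-atom position 2 in the SMILES.
Other groups present: 1 aldehyde.
Ketone count: 1.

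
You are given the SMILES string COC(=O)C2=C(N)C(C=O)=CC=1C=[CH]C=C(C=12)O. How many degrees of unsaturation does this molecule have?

9

Molecular formula: C13H11NO4.
DoU = (2C + 2 + N − H − X) / 2, where X is the halogen count and O/S are ignored.
    = (2·13 + 2 + 1 − 11 − 0) / 2 = 18 / 2 = 9.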